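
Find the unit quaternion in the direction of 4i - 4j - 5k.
0.5298i - 0.5298j - 0.6623k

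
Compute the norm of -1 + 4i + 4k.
√33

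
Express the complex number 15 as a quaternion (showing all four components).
15 + 0i + 0j + 0k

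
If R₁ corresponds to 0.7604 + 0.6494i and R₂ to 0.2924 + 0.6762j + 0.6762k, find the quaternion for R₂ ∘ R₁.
0.2223 + 0.1899i + 0.9533j + 0.0751k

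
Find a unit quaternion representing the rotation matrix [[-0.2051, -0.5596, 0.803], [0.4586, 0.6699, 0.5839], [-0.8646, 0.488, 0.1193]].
0.6293 - 0.0381i + 0.6625j + 0.4045k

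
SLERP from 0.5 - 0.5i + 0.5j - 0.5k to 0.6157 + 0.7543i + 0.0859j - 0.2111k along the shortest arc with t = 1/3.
0.7151 - 0.0596i + 0.4616j - 0.5215k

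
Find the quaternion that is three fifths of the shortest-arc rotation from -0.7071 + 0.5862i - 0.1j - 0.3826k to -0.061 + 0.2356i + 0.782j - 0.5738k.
-0.3998 + 0.4641i + 0.51j - 0.6039k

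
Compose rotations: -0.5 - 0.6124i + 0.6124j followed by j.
-0.6124 - 0.5j + 0.6124k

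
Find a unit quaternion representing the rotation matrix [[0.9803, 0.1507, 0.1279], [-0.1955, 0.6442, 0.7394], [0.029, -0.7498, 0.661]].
0.9063 - 0.4108i + 0.0273j - 0.0955k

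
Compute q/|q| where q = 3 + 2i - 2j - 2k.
0.6547 + 0.4364i - 0.4364j - 0.4364k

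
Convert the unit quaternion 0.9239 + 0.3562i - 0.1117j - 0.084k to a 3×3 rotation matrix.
[[0.9609, 0.0756, -0.2662], [-0.2348, 0.7321, -0.6394], [0.1466, 0.677, 0.7213]]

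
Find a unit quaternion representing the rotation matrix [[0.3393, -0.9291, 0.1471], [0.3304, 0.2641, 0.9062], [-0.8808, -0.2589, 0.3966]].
0.7071 - 0.4119i + 0.3634j + 0.4453k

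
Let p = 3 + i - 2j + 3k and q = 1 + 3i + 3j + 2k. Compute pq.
-3i + 14j + 18k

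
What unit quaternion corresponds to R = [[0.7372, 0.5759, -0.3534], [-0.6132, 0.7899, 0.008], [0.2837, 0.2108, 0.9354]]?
0.9304 + 0.0545i - 0.1712j - 0.3195k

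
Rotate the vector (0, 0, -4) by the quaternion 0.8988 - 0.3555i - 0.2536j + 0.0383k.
(1.932, -2.478, -2.474)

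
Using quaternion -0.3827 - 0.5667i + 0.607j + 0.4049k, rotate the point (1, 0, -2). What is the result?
(1.782, -1.113, 0.764)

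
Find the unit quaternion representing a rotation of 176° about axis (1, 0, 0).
0.0349 + 0.9994i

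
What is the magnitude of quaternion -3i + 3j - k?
√19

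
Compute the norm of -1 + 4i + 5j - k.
√43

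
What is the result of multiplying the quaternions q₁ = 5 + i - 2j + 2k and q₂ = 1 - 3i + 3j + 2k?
10 - 24i + 5j + 9k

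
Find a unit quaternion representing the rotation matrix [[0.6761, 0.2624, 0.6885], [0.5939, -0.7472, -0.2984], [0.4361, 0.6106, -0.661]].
0.2588 + 0.8781i + 0.2438j + 0.3202k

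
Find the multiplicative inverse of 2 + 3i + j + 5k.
0.0513 - 0.0769i - 0.0256j - 0.1282k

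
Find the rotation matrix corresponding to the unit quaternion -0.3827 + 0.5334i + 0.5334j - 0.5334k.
[[-0.1381, 0.1608, -0.9773], [0.9773, -0.1381, -0.1608], [-0.1608, -0.9773, -0.1381]]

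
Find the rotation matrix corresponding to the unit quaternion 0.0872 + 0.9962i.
[[1, 0, 0], [0, -0.9848, -0.1737], [0, 0.1737, -0.9848]]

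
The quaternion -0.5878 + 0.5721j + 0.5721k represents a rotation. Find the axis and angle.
axis = (0, √2/2, √2/2), θ = 252°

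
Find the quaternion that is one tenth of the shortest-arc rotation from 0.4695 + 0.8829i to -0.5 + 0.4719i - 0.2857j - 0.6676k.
0.3826 + 0.9182i - 0.0402j - 0.0939k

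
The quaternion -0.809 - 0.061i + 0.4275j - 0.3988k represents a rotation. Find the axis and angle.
axis = (-0.1038, 0.7273, -0.6785), θ = 288°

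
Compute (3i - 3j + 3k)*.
-3i + 3j - 3k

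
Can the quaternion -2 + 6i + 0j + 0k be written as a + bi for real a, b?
Yes. The quaternion -2 + 6i has j- and k-coefficients y = z = 0, so it lies in the complex subalgebra spanned by 1 and i.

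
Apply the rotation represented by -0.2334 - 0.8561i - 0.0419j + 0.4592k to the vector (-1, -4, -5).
(2.114, 5.883, 1.708)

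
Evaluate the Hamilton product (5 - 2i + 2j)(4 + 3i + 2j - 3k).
22 + i + 12j - 25k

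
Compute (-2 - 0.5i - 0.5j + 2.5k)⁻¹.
-0.186 + 0.0465i + 0.0465j - 0.2326k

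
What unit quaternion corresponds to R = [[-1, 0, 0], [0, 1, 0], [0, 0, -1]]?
j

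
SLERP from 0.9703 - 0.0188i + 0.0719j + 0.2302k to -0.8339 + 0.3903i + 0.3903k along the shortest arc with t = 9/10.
0.8716 - 0.36i + 0.0079j - 0.3326k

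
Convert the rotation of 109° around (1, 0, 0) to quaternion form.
0.5807 + 0.8141i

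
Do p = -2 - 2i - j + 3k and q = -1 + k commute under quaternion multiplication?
No: pq = -1 + i + 3j - 5k ≠ -1 + 3i - j - 5k = qp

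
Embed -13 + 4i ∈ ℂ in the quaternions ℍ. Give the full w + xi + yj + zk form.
-13 + 4i + 0j + 0k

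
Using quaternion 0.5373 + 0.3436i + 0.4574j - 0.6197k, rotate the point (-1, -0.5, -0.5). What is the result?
(-0.336, 0.822, 0.843)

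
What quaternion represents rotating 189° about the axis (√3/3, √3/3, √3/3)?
-0.0785 + 0.5756i + 0.5756j + 0.5756k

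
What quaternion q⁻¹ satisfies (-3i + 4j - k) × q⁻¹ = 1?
0.1154i - 0.1538j + 0.0385k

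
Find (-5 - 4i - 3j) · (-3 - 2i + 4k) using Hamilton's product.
7 + 10i + 25j - 26k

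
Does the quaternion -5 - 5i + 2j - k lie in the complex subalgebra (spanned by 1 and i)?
No. The quaternion -5 - 5i + 2j - k has j-coefficient y = 2 and k-coefficient z = -1, not both zero, so it does not lie in the complex subalgebra spanned by 1 and i.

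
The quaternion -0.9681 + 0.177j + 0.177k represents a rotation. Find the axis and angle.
axis = (0, √2/2, √2/2), θ = 331°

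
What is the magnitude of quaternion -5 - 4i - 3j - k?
√51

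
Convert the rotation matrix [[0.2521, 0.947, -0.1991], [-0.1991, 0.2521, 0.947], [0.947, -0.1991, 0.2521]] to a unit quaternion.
0.6626 - 0.4324i - 0.4324j - 0.4324k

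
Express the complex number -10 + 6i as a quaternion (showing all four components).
-10 + 6i + 0j + 0k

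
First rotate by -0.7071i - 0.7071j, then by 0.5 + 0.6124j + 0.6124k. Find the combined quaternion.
0.433 + 0.0795i - 0.7866j + 0.433k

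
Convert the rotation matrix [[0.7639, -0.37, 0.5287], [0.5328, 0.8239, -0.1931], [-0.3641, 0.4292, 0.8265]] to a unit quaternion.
0.9239 + 0.1684i + 0.2416j + 0.2443k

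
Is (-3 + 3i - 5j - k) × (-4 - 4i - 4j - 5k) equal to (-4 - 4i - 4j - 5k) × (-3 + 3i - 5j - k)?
No: pq = -1 + 21i + 51j - 13k ≠ -1 - 21i + 13j + 51k = qp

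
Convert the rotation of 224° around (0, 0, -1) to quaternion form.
-0.3746 - 0.9272k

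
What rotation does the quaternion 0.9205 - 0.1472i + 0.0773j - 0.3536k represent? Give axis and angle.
axis = (-0.3767, 0.1978, -0.905), θ = 46°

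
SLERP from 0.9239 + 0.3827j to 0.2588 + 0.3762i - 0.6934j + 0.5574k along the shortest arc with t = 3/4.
0.1109 - 0.3448i + 0.7797j - 0.5108k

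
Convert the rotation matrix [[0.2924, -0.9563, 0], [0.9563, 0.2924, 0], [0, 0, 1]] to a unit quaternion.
0.8039 + 0.5948k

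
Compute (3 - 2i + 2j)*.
3 + 2i - 2j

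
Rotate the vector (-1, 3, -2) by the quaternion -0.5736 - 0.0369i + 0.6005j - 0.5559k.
(-0.411, 1.964, -3.158)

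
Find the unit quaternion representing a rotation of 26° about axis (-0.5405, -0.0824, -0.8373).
0.9744 - 0.1216i - 0.0185j - 0.1884k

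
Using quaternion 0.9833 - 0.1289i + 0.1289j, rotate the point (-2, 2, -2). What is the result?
(-2.507, 1.493, -1.867)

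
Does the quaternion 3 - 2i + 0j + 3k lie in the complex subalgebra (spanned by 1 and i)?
No. The quaternion 3 - 2i + 3k has j-coefficient y = 0 and k-coefficient z = 3, not both zero, so it does not lie in the complex subalgebra spanned by 1 and i.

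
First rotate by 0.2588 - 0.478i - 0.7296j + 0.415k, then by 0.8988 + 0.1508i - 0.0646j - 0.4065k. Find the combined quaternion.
0.4263 - 0.714i - 0.5408j + 0.1269k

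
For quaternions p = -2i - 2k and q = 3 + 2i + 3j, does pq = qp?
No: pq = 4 - 4j - 12k ≠ 4 - 12i + 4j = qp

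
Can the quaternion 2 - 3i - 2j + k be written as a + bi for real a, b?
No. The quaternion 2 - 3i - 2j + k has j-coefficient y = -2 and k-coefficient z = 1, not both zero, so it does not lie in the complex subalgebra spanned by 1 and i.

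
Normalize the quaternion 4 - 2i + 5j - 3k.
0.5443 - 0.2722i + 0.6804j - 0.4082k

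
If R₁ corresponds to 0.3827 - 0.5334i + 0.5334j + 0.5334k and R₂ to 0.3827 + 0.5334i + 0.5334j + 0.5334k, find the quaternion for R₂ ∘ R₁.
-0.1381 - 0.1608j + 0.9773k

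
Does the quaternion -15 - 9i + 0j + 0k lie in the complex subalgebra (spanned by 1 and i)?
Yes. The quaternion -15 - 9i has j- and k-coefficients y = z = 0, so it lies in the complex subalgebra spanned by 1 and i.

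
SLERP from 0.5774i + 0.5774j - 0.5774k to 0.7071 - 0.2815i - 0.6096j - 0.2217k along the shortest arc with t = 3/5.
-0.4965 + 0.4809i + 0.7113j - 0.1276k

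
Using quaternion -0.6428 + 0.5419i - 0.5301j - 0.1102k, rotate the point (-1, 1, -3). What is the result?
(-2.816, -1.619, 0.669)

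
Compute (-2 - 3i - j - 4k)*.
-2 + 3i + j + 4k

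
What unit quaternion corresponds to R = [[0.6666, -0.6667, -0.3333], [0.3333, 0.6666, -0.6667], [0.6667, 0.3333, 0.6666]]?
0.866 + 0.2887i - 0.2887j + 0.2887k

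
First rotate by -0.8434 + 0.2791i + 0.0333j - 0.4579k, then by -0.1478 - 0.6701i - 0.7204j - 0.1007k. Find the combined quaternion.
0.2896 + 0.8571i + 0.2677j + 0.3314k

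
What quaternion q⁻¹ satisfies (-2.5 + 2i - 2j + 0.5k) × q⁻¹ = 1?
-0.1724 - 0.1379i + 0.1379j - 0.0345k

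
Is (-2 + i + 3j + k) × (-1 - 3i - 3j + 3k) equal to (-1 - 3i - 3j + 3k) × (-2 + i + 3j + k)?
No: pq = 11 + 17i - 3j - k ≠ 11 - 7i + 9j - 13k = qp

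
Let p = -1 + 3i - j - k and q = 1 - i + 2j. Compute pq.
4 + 6i - 2j + 4k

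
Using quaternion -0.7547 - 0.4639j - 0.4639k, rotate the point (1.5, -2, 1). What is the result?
(2.309, 0.342, -1.342)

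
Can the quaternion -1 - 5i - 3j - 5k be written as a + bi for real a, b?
No. The quaternion -1 - 5i - 3j - 5k has j-coefficient y = -3 and k-coefficient z = -5, not both zero, so it does not lie in the complex subalgebra spanned by 1 and i.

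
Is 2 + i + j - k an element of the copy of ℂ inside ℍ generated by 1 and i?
No. The quaternion 2 + i + j - k has j-coefficient y = 1 and k-coefficient z = -1, not both zero, so it does not lie in the complex subalgebra spanned by 1 and i.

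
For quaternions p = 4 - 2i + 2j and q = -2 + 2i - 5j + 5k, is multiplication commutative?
No: pq = 6 + 22i - 14j + 26k ≠ 6 + 2i - 34j + 14k = qp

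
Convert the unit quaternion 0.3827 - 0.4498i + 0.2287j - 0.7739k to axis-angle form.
axis = (-0.4869, 0.2475, -0.8377), θ = 3π/4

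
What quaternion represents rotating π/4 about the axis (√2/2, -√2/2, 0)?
0.9239 + 0.2706i - 0.2706j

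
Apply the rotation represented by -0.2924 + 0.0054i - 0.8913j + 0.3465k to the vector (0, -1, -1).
(-0.718, -0.145, 1.21)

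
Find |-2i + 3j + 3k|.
√22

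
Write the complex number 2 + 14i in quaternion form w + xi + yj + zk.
2 + 14i + 0j + 0k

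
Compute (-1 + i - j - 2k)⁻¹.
-0.1429 - 0.1429i + 0.1429j + 0.2857k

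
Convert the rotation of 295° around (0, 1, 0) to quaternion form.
-0.8434 + 0.5373j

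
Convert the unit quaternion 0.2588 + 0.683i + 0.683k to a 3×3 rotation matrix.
[[0.067, -0.3535, 0.933], [0.3535, -0.866, -0.3535], [0.933, 0.3535, 0.067]]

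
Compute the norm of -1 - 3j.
√10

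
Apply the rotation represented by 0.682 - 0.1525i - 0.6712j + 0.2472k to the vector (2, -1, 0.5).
(-0.409, 0.191, 2.246)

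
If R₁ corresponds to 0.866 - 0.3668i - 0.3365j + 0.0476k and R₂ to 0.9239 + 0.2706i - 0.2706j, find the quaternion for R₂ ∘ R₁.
0.8083 - 0.1174i - 0.5581j - 0.1463k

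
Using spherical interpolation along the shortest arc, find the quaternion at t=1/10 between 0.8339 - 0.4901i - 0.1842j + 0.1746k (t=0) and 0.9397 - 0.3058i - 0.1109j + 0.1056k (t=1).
0.8467 - 0.4727i - 0.1773j + 0.1681k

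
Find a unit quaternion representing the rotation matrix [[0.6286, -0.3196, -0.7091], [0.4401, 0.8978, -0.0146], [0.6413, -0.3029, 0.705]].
0.8988 - 0.0802i - 0.3756j + 0.2113k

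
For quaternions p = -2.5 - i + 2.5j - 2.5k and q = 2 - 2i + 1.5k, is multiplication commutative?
No: pq = -3.25 + 6.75i + 11.5j - 3.75k ≠ -3.25 - 0.75i - 1.5j - 13.75k = qp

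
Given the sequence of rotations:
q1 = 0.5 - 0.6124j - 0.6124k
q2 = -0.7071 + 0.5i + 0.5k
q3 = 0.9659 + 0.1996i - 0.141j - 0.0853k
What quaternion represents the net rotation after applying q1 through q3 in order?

q2 · q1 = -0.0474 + 0.5562i + 0.7392j + 0.3768k
q3 · q2 · q1 = -0.0204 + 0.5377i + 0.598j + 0.594k
-0.0204 + 0.5377i + 0.598j + 0.594k


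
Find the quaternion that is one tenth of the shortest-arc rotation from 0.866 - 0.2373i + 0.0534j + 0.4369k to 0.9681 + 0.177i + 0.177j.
0.8932 - 0.1974i + 0.0676j + 0.3984k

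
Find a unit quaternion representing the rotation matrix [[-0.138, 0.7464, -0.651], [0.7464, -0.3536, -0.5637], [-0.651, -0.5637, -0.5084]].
0.6565i + 0.5685j - 0.4958k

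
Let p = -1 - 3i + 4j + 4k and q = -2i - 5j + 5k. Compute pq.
-6 + 42i + 12j + 18k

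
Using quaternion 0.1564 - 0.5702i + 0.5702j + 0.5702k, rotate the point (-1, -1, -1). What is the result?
(1.601, -0.056, 0.657)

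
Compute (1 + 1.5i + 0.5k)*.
1 - 1.5i - 0.5k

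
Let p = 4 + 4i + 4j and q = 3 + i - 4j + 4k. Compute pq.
24 + 32i - 20j - 4k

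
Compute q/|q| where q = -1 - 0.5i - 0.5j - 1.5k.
-0.5164 - 0.2582i - 0.2582j - 0.7746k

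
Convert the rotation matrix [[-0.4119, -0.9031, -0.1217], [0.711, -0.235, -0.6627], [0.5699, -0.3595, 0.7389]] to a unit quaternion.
0.5225 + 0.1451i - 0.3309j + 0.7723k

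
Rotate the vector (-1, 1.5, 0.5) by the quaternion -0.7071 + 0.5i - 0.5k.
(-1.811, -0.354, -0.311)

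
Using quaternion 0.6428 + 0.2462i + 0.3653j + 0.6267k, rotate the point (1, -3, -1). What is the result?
(1.047, 0.564, -3.096)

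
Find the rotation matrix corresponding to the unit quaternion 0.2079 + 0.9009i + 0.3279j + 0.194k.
[[0.7097, 0.5101, 0.4859], [0.6715, -0.6985, -0.2474], [0.2132, 0.5018, -0.8383]]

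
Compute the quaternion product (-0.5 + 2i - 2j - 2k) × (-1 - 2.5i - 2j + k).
3.5 - 6.75i + 6j - 7.5k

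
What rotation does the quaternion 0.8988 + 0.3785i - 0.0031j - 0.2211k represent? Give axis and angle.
axis = (0.8635, -0.0071, -0.5044), θ = 52°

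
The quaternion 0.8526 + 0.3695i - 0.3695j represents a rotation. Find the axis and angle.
axis = (√2/2, -√2/2, 0), θ = 63°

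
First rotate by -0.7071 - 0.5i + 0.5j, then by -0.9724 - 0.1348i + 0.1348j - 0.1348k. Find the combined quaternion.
0.5528 + 0.6489i - 0.5141j + 0.0953k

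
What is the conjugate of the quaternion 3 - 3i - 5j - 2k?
3 + 3i + 5j + 2k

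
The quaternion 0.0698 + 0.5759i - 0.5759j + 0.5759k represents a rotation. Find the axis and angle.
axis = (√3/3, -√3/3, √3/3), θ = 172°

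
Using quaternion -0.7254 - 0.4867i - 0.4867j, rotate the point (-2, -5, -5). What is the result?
(-6.952, -0.048, -2.381)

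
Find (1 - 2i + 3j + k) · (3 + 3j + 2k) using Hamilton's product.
-8 - 3i + 16j - k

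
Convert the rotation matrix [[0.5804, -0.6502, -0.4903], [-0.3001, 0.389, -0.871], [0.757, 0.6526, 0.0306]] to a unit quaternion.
0.7071 + 0.5387i - 0.441j + 0.1238k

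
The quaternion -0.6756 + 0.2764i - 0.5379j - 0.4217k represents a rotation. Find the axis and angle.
axis = (0.3749, -0.7296, -0.572), θ = 265°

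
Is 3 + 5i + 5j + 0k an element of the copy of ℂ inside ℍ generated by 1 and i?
No. The quaternion 3 + 5i + 5j has j-coefficient y = 5 and k-coefficient z = 0, not both zero, so it does not lie in the complex subalgebra spanned by 1 and i.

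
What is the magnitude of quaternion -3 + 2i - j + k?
√15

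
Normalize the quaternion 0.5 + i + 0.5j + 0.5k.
0.378 + 0.7559i + 0.378j + 0.378k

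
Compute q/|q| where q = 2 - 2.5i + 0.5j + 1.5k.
0.5601 - 0.7001i + 0.14j + 0.4201k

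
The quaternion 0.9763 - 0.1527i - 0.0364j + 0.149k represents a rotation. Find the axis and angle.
axis = (-0.7055, -0.1682, 0.6884), θ = 25°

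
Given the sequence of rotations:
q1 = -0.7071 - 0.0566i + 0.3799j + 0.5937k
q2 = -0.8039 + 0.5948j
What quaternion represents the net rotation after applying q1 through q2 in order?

q2 · q1 = 0.3425 + 0.3986i - 0.726j - 0.4436k
0.3425 + 0.3986i - 0.726j - 0.4436k


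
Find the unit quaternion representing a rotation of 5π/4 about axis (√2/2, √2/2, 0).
-0.3827 + 0.6533i + 0.6533j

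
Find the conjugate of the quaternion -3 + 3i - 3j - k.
-3 - 3i + 3j + k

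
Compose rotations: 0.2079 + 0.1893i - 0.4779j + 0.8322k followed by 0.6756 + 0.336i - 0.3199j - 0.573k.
0.4008 - 0.3423i - 0.7775j + 0.3431k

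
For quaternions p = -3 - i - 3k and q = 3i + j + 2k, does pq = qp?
No: pq = 9 - 6i - 10j - 7k ≠ 9 - 12i + 4j - 5k = qp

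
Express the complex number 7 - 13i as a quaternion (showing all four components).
7 - 13i + 0j + 0k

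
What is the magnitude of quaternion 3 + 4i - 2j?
√29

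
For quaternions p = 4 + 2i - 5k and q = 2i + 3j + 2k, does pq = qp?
No: pq = 6 + 23i - 2j + 14k ≠ 6 - 7i + 26j + 2k = qp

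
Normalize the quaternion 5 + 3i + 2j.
0.8111 + 0.4867i + 0.3244j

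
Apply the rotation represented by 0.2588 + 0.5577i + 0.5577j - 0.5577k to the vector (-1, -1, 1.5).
(-1.167, -1.455, 0.878)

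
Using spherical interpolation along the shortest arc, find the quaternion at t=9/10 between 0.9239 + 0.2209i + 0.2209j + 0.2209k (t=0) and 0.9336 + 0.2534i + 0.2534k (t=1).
0.9348 + 0.2507i + 0.0223j + 0.2507k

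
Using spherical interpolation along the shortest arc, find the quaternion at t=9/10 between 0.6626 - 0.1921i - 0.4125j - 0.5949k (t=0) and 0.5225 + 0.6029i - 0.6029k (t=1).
0.5614 + 0.5366i - 0.048j - 0.6281k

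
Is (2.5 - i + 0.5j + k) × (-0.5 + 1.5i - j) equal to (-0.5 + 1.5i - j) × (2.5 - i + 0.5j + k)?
No: pq = 0.75 + 5.25i - 1.25j - 0.25k ≠ 0.75 + 3.25i - 4.25j - 0.75k = qp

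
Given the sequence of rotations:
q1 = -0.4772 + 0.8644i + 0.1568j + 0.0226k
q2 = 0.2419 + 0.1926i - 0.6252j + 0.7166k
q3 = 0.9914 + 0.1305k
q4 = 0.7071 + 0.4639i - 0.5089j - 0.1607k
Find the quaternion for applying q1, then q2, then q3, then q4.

q2 · q1 = -0.2001 - 0.0093i + 0.9514j + 0.2341k
q3 · q2 · q1 = -0.2289 - 0.1334i + 0.942j + 0.206k
q4 · q3 · q2 · q1 = 0.4125 - 0.154i + 0.7084j + 0.5516k
0.4125 - 0.154i + 0.7084j + 0.5516k


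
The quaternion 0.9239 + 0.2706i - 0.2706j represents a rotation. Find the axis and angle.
axis = (√2/2, -√2/2, 0), θ = π/4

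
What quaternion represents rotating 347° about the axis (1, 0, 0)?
-0.9936 + 0.1132i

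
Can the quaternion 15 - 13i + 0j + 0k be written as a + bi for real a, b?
Yes. The quaternion 15 - 13i has j- and k-coefficients y = z = 0, so it lies in the complex subalgebra spanned by 1 and i.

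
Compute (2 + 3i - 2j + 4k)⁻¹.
0.0606 - 0.0909i + 0.0606j - 0.1212k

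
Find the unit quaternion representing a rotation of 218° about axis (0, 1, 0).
-0.3256 + 0.9455j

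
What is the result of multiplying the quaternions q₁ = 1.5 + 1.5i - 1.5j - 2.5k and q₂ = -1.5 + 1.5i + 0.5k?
-3.25 - 0.75i - 2.25j + 6.75k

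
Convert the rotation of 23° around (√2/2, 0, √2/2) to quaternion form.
0.9799 + 0.141i + 0.141k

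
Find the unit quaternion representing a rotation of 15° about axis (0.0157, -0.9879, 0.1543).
0.9914 + 0.002i - 0.1289j + 0.0201k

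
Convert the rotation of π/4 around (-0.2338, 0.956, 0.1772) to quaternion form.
0.9239 - 0.0895i + 0.3658j + 0.0678k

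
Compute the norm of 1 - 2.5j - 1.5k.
3.082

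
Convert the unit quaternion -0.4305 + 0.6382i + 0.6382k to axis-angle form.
axis = (√2/2, 0, √2/2), θ = 231°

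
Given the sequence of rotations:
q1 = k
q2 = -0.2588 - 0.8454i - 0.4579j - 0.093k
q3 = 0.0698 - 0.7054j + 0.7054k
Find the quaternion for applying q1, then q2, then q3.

q2 · q1 = 0.093 - 0.4579i + 0.8454j - 0.2588k
q3 · q2 · q1 = 0.7854 - 0.4457i - 0.3296j - 0.2755k
0.7854 - 0.4457i - 0.3296j - 0.2755k


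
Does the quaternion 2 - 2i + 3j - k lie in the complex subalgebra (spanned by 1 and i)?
No. The quaternion 2 - 2i + 3j - k has j-coefficient y = 3 and k-coefficient z = -1, not both zero, so it does not lie in the complex subalgebra spanned by 1 and i.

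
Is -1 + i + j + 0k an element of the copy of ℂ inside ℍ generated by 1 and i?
No. The quaternion -1 + i + j has j-coefficient y = 1 and k-coefficient z = 0, not both zero, so it does not lie in the complex subalgebra spanned by 1 and i.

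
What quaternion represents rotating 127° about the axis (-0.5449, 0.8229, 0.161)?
0.4462 - 0.4876i + 0.7364j + 0.1441k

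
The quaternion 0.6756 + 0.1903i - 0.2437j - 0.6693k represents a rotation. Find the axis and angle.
axis = (0.2581, -0.3305, -0.9078), θ = 95°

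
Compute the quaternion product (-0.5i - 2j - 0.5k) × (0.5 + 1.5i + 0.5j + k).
2.25 - 2i - 1.25j + 2.5k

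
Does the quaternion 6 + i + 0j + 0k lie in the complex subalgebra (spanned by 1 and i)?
Yes. The quaternion 6 + i has j- and k-coefficients y = z = 0, so it lies in the complex subalgebra spanned by 1 and i.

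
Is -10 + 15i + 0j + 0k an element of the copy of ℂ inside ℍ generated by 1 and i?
Yes. The quaternion -10 + 15i has j- and k-coefficients y = z = 0, so it lies in the complex subalgebra spanned by 1 and i.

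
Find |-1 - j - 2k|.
√6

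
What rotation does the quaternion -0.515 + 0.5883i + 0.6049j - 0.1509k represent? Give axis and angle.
axis = (0.6863, 0.7057, -0.176), θ = 242°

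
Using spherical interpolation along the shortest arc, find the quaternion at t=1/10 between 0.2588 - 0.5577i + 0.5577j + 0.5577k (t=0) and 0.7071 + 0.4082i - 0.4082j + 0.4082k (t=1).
0.1464 - 0.6095i + 0.6095j + 0.4853k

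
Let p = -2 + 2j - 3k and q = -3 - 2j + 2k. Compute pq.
16 - 2i - 2j + 5k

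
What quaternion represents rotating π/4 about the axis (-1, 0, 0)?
0.9239 - 0.3827i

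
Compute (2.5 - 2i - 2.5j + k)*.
2.5 + 2i + 2.5j - k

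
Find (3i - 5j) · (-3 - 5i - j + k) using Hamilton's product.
10 - 14i + 12j - 28k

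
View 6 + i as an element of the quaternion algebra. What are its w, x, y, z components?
6 + i + 0j + 0k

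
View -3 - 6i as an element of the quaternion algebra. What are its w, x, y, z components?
-3 - 6i + 0j + 0k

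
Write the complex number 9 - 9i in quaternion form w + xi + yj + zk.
9 - 9i + 0j + 0k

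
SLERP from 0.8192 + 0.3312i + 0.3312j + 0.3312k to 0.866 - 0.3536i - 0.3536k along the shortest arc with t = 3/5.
0.9803 - 0.0847i + 0.157j - 0.0847k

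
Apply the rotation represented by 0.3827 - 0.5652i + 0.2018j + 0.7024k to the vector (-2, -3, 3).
(0.515, 3.406, 3.183)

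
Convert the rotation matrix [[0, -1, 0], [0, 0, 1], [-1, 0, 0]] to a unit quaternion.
0.5 - 0.5i + 0.5j + 0.5k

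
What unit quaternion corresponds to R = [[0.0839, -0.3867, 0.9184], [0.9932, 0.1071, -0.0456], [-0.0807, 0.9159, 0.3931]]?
0.6293 + 0.382i + 0.3969j + 0.5482k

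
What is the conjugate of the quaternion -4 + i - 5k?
-4 - i + 5k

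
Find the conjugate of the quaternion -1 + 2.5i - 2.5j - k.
-1 - 2.5i + 2.5j + k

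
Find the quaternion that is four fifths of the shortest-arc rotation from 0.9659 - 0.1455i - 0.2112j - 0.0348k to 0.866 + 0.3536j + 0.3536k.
0.926 - 0.0317i + 0.2462j + 0.2846k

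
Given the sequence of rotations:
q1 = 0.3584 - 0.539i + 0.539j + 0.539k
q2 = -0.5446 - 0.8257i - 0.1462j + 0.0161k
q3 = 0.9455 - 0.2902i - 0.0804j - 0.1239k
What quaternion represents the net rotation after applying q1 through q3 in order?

q2 · q1 = -0.5701 - 0.0899i + 0.0904j - 0.8116k
q3 · q2 · q1 = -0.6584 + 0.1569i - 0.0931j - 0.7302k
-0.6584 + 0.1569i - 0.0931j - 0.7302k


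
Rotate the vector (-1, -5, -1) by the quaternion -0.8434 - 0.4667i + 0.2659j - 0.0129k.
(0.928, -1.8, -4.785)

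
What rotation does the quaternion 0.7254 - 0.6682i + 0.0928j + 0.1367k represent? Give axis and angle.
axis = (-0.9708, 0.1348, 0.1986), θ = 87°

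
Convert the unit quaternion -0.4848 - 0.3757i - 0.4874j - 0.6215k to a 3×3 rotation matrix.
[[-0.2476, -0.2364, 0.9396], [0.9688, -0.0548, 0.2416], [-0.0056, 0.9701, 0.2426]]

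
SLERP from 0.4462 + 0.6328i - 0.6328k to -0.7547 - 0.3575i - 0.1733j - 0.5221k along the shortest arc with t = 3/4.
0.8042 + 0.523i + 0.1501j + 0.239k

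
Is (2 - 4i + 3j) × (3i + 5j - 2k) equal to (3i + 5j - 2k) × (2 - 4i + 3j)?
No: pq = -3 + 2j - 33k ≠ -3 + 12i + 18j + 25k = qp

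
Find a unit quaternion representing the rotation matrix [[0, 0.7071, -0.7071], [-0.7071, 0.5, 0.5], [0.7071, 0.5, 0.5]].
0.7071 - 0.5j - 0.5k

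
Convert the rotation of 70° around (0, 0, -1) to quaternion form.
0.8192 - 0.5736k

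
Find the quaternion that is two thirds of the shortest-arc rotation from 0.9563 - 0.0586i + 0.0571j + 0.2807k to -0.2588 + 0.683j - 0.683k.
0.5903 - 0.0241i - 0.4968j + 0.6357k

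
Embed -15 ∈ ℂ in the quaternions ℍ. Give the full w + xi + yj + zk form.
-15 + 0i + 0j + 0k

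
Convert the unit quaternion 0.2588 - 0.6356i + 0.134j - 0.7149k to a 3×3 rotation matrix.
[[-0.0581, 0.1997, 0.9781], [-0.5404, -0.8301, 0.1374], [0.8394, -0.5206, 0.1561]]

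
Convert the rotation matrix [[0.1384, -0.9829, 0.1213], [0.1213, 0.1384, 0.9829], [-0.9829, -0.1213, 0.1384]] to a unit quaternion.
0.5948 - 0.4641i + 0.4641j + 0.4641k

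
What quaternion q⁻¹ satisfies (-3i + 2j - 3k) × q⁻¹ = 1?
0.1364i - 0.0909j + 0.1364k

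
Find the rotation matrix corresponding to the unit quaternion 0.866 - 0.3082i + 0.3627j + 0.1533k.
[[0.6899, -0.4891, 0.5337], [0.0419, 0.763, 0.645], [-0.7227, -0.4226, 0.5469]]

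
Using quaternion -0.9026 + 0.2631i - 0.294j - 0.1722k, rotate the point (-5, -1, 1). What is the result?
(-2.933, -1.007, 4.169)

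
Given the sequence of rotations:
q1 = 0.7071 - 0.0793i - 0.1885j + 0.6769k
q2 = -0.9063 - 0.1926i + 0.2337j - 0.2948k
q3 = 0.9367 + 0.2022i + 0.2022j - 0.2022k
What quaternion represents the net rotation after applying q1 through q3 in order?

q2 · q1 = -0.4125 + 0.0383i + 0.4898j - 0.7671k
q3 · q2 · q1 = -0.6483 - 0.1036i + 0.5228j - 0.5438k
-0.6483 - 0.1036i + 0.5228j - 0.5438k


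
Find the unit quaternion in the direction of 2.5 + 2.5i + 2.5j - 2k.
0.5241 + 0.5241i + 0.5241j - 0.4193k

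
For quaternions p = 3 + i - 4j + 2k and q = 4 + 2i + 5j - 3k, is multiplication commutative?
No: pq = 36 + 12i + 6j + 12k ≠ 36 + 8i - 8j - 14k = qp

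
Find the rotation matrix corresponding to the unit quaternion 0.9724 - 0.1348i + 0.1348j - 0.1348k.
[[0.9273, 0.2258, 0.2985], [-0.2985, 0.9273, 0.2258], [-0.2258, -0.2985, 0.9273]]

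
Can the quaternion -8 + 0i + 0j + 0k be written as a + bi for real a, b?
Yes. The quaternion -8 has j- and k-coefficients y = z = 0, so it lies in the complex subalgebra spanned by 1 and i.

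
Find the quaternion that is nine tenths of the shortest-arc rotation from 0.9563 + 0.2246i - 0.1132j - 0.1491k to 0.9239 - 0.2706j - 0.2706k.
0.931 + 0.0228i - 0.2557j - 0.2594k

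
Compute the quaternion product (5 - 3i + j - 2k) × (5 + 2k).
29 - 13i + 11j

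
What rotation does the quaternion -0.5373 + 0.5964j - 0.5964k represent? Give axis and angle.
axis = (0, √2/2, -√2/2), θ = 245°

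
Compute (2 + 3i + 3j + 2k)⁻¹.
0.0769 - 0.1154i - 0.1154j - 0.0769k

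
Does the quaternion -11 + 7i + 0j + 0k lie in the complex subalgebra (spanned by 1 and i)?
Yes. The quaternion -11 + 7i has j- and k-coefficients y = z = 0, so it lies in the complex subalgebra spanned by 1 and i.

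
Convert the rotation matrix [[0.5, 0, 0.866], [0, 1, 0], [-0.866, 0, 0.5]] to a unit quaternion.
0.866 + 0.5j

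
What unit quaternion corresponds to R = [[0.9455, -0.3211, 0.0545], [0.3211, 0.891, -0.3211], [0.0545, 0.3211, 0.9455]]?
0.9724 + 0.1651i + 0.1651k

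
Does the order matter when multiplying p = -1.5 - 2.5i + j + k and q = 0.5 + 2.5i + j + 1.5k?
Yes: pq = 3 - 4.5i + 5.25j - 6.75k ≠ 3 - 5.5i - 7.25j + 3.25k = qp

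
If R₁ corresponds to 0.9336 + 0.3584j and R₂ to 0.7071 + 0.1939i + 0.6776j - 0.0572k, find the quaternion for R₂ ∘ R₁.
0.4173 + 0.2015i + 0.886j + 0.0161k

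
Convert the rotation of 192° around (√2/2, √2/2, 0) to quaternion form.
-0.1045 + 0.7032i + 0.7032j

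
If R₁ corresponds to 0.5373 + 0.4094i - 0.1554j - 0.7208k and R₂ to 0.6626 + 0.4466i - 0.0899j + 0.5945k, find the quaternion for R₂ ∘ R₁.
0.5877 + 0.6684i + 0.414j - 0.1908k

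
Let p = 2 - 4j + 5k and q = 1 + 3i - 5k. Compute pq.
27 + 26i + 11j + 7k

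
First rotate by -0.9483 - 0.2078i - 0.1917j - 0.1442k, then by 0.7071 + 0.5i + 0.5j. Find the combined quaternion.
-0.4708 - 0.6932i - 0.5376j - 0.0939k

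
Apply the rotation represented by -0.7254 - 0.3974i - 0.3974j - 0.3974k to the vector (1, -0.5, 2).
(2.283, 0.187, 0.03)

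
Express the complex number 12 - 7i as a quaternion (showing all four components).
12 - 7i + 0j + 0k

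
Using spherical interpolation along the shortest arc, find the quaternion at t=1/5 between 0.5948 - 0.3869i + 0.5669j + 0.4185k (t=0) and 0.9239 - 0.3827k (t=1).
0.753 - 0.3384i + 0.4958j + 0.2696k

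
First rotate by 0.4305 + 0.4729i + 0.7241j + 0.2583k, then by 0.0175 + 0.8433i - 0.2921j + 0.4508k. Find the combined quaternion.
-0.2962 - 0.0306i - 0.1177j + 0.9474k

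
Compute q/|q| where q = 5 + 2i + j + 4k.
0.7372 + 0.2949i + 0.1474j + 0.5898k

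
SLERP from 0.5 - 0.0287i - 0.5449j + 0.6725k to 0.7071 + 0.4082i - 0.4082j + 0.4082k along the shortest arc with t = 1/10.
0.5296 + 0.017i - 0.5388j + 0.6549k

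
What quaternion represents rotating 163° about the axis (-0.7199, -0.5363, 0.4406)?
0.1478 - 0.712i - 0.5304j + 0.4358k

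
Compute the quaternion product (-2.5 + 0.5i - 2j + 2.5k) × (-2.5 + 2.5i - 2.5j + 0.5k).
-1.25 - 2.25i + 17.25j - 3.75k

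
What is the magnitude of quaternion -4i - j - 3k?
√26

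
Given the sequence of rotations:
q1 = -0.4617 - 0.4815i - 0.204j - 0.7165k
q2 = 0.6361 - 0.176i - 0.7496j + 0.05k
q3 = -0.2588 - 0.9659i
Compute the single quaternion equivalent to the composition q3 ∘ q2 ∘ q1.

q2 · q1 = -0.4955 + 0.3223i + 0.0661j - 0.8039k
q3 · q2 · q1 = 0.4395 + 0.3952i - 0.7936j + 0.1442k
0.4395 + 0.3952i - 0.7936j + 0.1442k


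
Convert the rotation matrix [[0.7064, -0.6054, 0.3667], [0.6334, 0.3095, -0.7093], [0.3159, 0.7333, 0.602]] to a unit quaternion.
0.809 + 0.4458i + 0.0157j + 0.3828k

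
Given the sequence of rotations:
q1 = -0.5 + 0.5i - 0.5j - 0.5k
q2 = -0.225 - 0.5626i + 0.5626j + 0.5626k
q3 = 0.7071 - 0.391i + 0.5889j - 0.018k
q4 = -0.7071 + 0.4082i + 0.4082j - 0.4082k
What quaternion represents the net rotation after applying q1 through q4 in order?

q2 · q1 = 0.9564 + 0.1688i - 0.1688j - 0.1688k
q3 · q2 · q1 = 0.8386 - 0.357i + 0.3748j - 0.17k
q4 · q3 · q2 · q1 = -0.6696 + 0.6784i + 0.2924j + 0.0766k
-0.6696 + 0.6784i + 0.2924j + 0.0766k


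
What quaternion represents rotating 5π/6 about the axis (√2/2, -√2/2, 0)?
0.2588 + 0.683i - 0.683j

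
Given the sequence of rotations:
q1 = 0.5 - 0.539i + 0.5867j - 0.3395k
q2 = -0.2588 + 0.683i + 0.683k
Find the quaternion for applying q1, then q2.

q2 · q1 = 0.4706 + 0.0803i - 0.2881j + 0.8301k
0.4706 + 0.0803i - 0.2881j + 0.8301k


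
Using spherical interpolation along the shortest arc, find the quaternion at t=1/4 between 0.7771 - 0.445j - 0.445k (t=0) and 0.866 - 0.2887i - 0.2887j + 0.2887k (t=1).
0.8562 - 0.0807i - 0.4324j - 0.2711k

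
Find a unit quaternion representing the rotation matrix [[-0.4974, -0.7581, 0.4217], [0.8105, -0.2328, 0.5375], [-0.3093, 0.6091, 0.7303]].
0.5 + 0.0358i + 0.3655j + 0.7843k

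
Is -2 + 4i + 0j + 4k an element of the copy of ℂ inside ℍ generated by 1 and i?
No. The quaternion -2 + 4i + 4k has j-coefficient y = 0 and k-coefficient z = 4, not both zero, so it does not lie in the complex subalgebra spanned by 1 and i.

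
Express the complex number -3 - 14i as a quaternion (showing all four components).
-3 - 14i + 0j + 0k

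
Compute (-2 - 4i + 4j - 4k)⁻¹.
-0.0385 + 0.0769i - 0.0769j + 0.0769k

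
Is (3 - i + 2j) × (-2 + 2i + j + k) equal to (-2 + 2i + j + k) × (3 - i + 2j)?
No: pq = -6 + 10i - 2k ≠ -6 + 6i - 2j + 8k = qp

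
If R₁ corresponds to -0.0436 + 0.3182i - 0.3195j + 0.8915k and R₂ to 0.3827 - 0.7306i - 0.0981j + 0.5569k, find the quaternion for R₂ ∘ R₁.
-0.312 + 0.2441i + 0.7105j + 0.5815k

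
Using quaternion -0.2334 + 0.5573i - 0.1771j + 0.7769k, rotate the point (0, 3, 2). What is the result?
(2.393, -2.515, -0.974)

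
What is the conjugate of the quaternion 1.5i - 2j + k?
-1.5i + 2j - k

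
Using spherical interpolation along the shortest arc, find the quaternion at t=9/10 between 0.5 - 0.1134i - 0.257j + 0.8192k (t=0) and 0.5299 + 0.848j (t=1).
0.596 - 0.0172i + 0.7931j + 0.1245k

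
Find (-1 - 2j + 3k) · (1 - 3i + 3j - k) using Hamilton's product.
8 - 4i - 14j - 2k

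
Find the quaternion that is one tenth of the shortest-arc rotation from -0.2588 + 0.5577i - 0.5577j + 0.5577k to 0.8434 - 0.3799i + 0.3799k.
-0.365 + 0.5882i - 0.5358j + 0.4834k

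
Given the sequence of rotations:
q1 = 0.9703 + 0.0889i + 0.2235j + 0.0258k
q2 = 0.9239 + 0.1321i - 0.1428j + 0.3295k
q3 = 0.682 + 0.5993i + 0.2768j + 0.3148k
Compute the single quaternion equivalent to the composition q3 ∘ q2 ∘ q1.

q2 · q1 = 0.9081 + 0.133i + 0.0938j + 0.3858k
q3 · q2 · q1 = 0.3922 + 0.7122i + 0.126j + 0.5684k
0.3922 + 0.7122i + 0.126j + 0.5684k


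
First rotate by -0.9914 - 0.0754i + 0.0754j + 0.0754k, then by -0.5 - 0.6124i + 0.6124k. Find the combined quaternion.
0.4034 + 0.5987i - 0.0377j - 0.691k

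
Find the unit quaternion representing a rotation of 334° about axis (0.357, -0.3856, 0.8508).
-0.9744 + 0.0803i - 0.0867j + 0.1914k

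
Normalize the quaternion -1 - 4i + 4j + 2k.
-0.1644 - 0.6576i + 0.6576j + 0.3288k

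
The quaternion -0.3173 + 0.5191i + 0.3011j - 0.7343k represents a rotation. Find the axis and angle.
axis = (0.5474, 0.3175, -0.7743), θ = 217°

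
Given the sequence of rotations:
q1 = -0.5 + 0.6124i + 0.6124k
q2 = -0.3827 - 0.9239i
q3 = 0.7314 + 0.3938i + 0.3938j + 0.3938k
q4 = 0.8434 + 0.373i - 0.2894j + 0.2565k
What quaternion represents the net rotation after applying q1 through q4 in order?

q2 · q1 = 0.7571 + 0.2276i + 0.5658j - 0.2344k
q3 · q2 · q1 = 0.3336 + 0.1495i + 0.8939j + 0.2599k
q4 · q3 · q2 · q1 = 0.4176 - 0.054i + 0.5988j + 0.6815k
0.4176 - 0.054i + 0.5988j + 0.6815k


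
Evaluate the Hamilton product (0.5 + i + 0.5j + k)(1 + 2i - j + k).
-2 + 3.5i + j - 0.5k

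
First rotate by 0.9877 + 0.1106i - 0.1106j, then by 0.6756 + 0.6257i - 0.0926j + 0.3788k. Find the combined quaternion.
0.5878 + 0.7346i - 0.1243j + 0.3152k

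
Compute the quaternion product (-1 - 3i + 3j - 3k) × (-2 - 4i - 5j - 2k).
-1 - 11i + 5j + 35k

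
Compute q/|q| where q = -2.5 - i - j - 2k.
-0.7143 - 0.2857i - 0.2857j - 0.5714k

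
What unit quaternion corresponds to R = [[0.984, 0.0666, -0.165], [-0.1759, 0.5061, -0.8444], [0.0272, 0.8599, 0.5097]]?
0.866 + 0.492i - 0.0555j - 0.07k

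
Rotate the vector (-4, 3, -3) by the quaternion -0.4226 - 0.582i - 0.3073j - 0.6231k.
(-3.6, -4.572, 0.361)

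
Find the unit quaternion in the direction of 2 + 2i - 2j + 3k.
0.4364 + 0.4364i - 0.4364j + 0.6547k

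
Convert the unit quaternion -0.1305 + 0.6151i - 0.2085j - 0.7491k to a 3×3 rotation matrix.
[[-0.2092, -0.452, -0.8671], [-0.061, -0.879, 0.4729], [-0.976, 0.1518, 0.1564]]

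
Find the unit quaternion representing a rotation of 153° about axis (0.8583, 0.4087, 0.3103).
0.2334 + 0.8346i + 0.3974j + 0.3017k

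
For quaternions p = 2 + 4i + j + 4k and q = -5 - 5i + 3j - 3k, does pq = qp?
No: pq = 19 - 45i - 7j - 9k ≠ 19 - 15i + 9j - 43k = qp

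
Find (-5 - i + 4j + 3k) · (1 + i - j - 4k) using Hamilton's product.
12 - 19i + 8j + 20k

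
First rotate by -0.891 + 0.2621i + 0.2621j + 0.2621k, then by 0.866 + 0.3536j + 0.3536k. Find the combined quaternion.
-0.957 + 0.227i + 0.0046j - 0.1808k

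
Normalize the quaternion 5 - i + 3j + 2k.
0.8006 - 0.1601i + 0.4804j + 0.3203k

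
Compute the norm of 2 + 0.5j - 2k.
2.872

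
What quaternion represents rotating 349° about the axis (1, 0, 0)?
-0.9954 + 0.0958i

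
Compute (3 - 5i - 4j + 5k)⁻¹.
0.04 + 0.0667i + 0.0533j - 0.0667k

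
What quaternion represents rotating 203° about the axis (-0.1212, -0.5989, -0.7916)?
-0.1994 - 0.1188i - 0.5869j - 0.7757k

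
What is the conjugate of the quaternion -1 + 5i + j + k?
-1 - 5i - j - k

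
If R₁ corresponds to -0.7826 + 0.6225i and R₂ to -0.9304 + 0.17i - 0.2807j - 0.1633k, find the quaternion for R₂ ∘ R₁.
0.6223 - 0.7122i + 0.118j + 0.3025k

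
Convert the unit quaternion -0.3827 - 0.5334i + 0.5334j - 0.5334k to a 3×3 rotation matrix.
[[-0.1381, -0.9773, 0.1608], [-0.1608, -0.1381, -0.9773], [0.9773, -0.1608, -0.1381]]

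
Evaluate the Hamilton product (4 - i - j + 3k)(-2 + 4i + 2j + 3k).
-11 + 9i + 25j + 8k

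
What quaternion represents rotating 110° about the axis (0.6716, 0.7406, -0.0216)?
0.5736 + 0.5501i + 0.6067j - 0.0177k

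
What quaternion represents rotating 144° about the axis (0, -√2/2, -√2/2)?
0.309 - 0.6725j - 0.6725k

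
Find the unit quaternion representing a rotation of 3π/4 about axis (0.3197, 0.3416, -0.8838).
0.3827 + 0.2954i + 0.3156j - 0.8165k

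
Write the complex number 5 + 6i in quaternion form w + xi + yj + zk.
5 + 6i + 0j + 0k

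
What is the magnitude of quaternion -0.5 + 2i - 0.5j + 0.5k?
2.179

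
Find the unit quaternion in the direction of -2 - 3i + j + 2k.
-0.4714 - 0.7071i + 0.2357j + 0.4714k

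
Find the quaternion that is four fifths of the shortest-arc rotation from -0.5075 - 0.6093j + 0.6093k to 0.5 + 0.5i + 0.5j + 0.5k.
-0.5851 - 0.4487i - 0.6124j - 0.2851k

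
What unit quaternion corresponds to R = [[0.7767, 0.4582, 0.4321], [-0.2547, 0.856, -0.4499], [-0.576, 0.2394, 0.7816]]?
0.9239 + 0.1865i + 0.2728j - 0.1929k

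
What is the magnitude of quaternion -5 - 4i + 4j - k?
√58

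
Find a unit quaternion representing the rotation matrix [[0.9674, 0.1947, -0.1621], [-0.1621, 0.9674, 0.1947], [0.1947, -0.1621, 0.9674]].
0.9877 - 0.0903i - 0.0903j - 0.0903k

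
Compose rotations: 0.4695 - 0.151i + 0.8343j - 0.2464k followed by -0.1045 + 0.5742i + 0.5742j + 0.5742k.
-0.2999 - 0.3352i + 0.2372j + 0.8611k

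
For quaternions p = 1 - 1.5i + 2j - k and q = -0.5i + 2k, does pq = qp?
No: pq = 1.25 + 3.5i + 3.5j + 3k ≠ 1.25 - 4.5i - 3.5j + k = qp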